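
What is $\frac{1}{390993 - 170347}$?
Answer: $\frac{1}{220646} \approx 4.5321 \cdot 10^{-6}$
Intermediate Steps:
$\frac{1}{390993 - 170347} = \frac{1}{220646}$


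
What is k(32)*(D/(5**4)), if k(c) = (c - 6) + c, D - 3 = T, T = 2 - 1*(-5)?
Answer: 116/125 ≈ 0.92800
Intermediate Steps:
T = 7 (T = 2 + 5 = 7)
D = 10 (D = 3 + 7 = 10)
k(c) = -6 + 2*c (k(c) = (-6 + c) + c = -6 + 2*c)
k(32)*(D/(5**4)) = (-6 + 2*32)*(10/(5**4)) = (-6 + 64)*(10/625) = 58*(10*(1/625)) = 58*(2/125) = 116/125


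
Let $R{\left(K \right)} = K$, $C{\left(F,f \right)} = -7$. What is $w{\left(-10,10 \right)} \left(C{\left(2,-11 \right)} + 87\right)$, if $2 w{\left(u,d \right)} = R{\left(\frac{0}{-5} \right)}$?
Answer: $0$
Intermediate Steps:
$w{\left(u,d \right)} = 0$ ($w{\left(u,d \right)} = \frac{0 \frac{1}{-5}}{2} = \frac{0 \left(- \frac{1}{5}\right)}{2} = \frac{1}{2} \cdot 0 = 0$)
$w{\left(-10,10 \right)} \left(C{\left(2,-11 \right)} + 87\right) = 0 \left(-7 + 87\right) = 0 \cdot 80 = 0$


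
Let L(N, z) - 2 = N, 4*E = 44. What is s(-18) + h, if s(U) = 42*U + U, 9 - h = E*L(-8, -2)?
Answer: -699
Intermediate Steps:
E = 11 (E = (¼)*44 = 11)
L(N, z) = 2 + N
h = 75 (h = 9 - 11*(2 - 8) = 9 - 11*(-6) = 9 - 1*(-66) = 9 + 66 = 75)
s(U) = 43*U
s(-18) + h = 43*(-18) + 75 = -774 + 75 = -699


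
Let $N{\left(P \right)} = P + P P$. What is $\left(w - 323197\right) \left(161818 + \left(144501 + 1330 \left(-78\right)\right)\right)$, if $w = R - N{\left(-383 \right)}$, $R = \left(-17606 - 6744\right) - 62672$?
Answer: $-112740277975$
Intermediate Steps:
$N{\left(P \right)} = P + P^{2}$
$R = -87022$ ($R = -24350 - 62672 = -87022$)
$w = -233328$ ($w = -87022 - - 383 \left(1 - 383\right) = -87022 - \left(-383\right) \left(-382\right) = -87022 - 146306 = -233328$)
$\left(w - 323197\right) \left(161818 + \left(144501 + 1330 \left(-78\right)\right)\right) = \left(-233328 - 323197\right) \left(161818 + \left(144501 + 1330 \left(-78\right)\right)\right) = - 556525 \left(161818 + \left(144501 - 103740\right)\right) = - 556525 \left(161818 + 40761\right) = \left(-556525\right) 202579 = -112740277975$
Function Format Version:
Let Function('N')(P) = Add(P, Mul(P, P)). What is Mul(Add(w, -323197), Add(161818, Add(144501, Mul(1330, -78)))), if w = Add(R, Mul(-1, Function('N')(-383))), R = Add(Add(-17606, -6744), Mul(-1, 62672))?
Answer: -112740277975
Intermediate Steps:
Function('N')(P) = Add(P, Pow(P, 2))
R = -87022 (R = Add(-24350, -62672) = -87022)
w = -233328 (w = Add(-87022, Mul(-1, Mul(-383, Add(1, -383)))) = Add(-87022, Mul(-1, Mul(-383, -382))) = Add(-87022, Mul(-1, 146306)) = Add(-87022, -146306) = -233328)
Mul(Add(w, -323197), Add(161818, Add(144501, Mul(1330, -78)))) = Mul(Add(-233328, -323197), Add(161818, Add(144501, Mul(1330, -78)))) = Mul(-556525, Add(161818, Add(144501, -103740))) = Mul(-556525, Add(161818, 40761)) = Mul(-556525, 202579) = -112740277975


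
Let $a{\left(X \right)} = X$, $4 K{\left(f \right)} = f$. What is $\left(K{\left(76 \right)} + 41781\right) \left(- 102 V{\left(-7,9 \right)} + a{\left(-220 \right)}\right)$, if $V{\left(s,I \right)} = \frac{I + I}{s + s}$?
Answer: $- \frac{25999600}{7} \approx -3.7142 \cdot 10^{6}$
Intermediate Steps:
$V{\left(s,I \right)} = \frac{I}{s}$ ($V{\left(s,I \right)} = \frac{2 I}{2 s} = 2 I \frac{1}{2 s} = \frac{I}{s}$)
$K{\left(f \right)} = \frac{f}{4}$
$\left(K{\left(76 \right)} + 41781\right) \left(- 102 V{\left(-7,9 \right)} + a{\left(-220 \right)}\right) = \left(\frac{1}{4} \cdot 76 + 41781\right) \left(- 102 \frac{9}{-7} - 220\right) = \left(19 + 41781\right) \left(- 102 \cdot 9 \left(- \frac{1}{7}\right) - 220\right) = 41800 \left(\left(-102\right) \left(- \frac{9}{7}\right) - 220\right) = 41800 \left(\frac{918}{7} - 220\right) = 41800 \left(- \frac{622}{7}\right) = - \frac{25999600}{7}$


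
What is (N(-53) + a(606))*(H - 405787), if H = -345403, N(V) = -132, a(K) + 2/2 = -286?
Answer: 314748610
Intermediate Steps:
a(K) = -287 (a(K) = -1 - 286 = -287)
(N(-53) + a(606))*(H - 405787) = (-132 - 287)*(-345403 - 405787) = -419*(-751190) = 314748610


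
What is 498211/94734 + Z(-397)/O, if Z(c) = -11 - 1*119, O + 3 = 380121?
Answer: 31561108913/6001683102 ≈ 5.2587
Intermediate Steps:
O = 380118 (O = -3 + 380121 = 380118)
Z(c) = -130 (Z(c) = -11 - 119 = -130)
498211/94734 + Z(-397)/O = 498211/94734 - 130/380118 = 498211*(1/94734) - 130*1/380118 = 498211/94734 - 65/190059 = 31561108913/6001683102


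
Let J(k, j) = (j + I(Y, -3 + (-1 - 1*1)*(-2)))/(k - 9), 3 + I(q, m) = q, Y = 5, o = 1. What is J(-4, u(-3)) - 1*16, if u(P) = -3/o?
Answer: -207/13 ≈ -15.923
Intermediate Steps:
I(q, m) = -3 + q
u(P) = -3 (u(P) = -3/1 = -3*1 = -3)
J(k, j) = (2 + j)/(-9 + k) (J(k, j) = (j + (-3 + 5))/(k - 9) = (j + 2)/(-9 + k) = (2 + j)/(-9 + k))
J(-4, u(-3)) - 1*16 = (2 - 3)/(-9 - 4) - 1*16 = -1/(-13) - 16 = -1/13*(-1) - 16 = 1/13 - 16 = -207/13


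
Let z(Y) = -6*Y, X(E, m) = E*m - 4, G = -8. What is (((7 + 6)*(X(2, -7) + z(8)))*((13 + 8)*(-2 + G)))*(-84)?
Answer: -15135120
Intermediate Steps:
X(E, m) = -4 + E*m
(((7 + 6)*(X(2, -7) + z(8)))*((13 + 8)*(-2 + G)))*(-84) = (((7 + 6)*((-4 + 2*(-7)) - 6*8))*((13 + 8)*(-2 - 8)))*(-84) = ((13*((-4 - 14) - 48))*(21*(-10)))*(-84) = ((13*(-18 - 48))*(-210))*(-84) = ((13*(-66))*(-210))*(-84) = -858*(-210)*(-84) = 180180*(-84) = -15135120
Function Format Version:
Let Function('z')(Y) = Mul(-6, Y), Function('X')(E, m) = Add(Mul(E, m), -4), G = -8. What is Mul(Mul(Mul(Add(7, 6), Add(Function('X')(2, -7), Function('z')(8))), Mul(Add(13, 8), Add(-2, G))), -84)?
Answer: -15135120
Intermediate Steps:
Function('X')(E, m) = Add(-4, Mul(E, m))
Mul(Mul(Mul(Add(7, 6), Add(Function('X')(2, -7), Function('z')(8))), Mul(Add(13, 8), Add(-2, G))), -84) = Mul(Mul(Mul(Add(7, 6), Add(Add(-4, Mul(2, -7)), Mul(-6, 8))), Mul(Add(13, 8), Add(-2, -8))), -84) = Mul(Mul(Mul(13, Add(Add(-4, -14), -48)), Mul(21, -10)), -84) = Mul(Mul(Mul(13, Add(-18, -48)), -210), -84) = Mul(Mul(Mul(13, -66), -210), -84) = Mul(Mul(-858, -210), -84) = Mul(180180, -84) = -15135120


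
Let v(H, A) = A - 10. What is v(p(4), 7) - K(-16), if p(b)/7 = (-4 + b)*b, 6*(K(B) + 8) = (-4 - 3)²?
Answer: -19/6 ≈ -3.1667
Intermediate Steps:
K(B) = ⅙ (K(B) = -8 + (-4 - 3)²/6 = -8 + (⅙)*(-7)² = -8 + (⅙)*49 = -8 + 49/6 = ⅙)
p(b) = 7*b*(-4 + b) (p(b) = 7*((-4 + b)*b) = 7*(b*(-4 + b)) = 7*b*(-4 + b))
v(H, A) = -10 + A
v(p(4), 7) - K(-16) = (-10 + 7) - 1*⅙ = -3 - ⅙ = -19/6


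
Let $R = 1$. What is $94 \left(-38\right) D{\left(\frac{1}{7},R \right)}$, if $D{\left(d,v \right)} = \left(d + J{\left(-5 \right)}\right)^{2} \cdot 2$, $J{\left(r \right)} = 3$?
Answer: $- \frac{3457696}{49} \approx -70565.0$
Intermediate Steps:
$D{\left(d,v \right)} = 2 \left(3 + d\right)^{2}$ ($D{\left(d,v \right)} = \left(d + 3\right)^{2} \cdot 2 = \left(3 + d\right)^{2} \cdot 2 = 2 \left(3 + d\right)^{2}$)
$94 \left(-38\right) D{\left(\frac{1}{7},R \right)} = 94 \left(-38\right) 2 \left(3 + \frac{1}{7}\right)^{2} = - 3572 \cdot 2 \left(3 + \frac{1}{7}\right)^{2} = - 3572 \cdot 2 \left(\frac{22}{7}\right)^{2} = - 3572 \cdot 2 \cdot \frac{484}{49} = \left(-3572\right) \frac{968}{49} = - \frac{3457696}{49}$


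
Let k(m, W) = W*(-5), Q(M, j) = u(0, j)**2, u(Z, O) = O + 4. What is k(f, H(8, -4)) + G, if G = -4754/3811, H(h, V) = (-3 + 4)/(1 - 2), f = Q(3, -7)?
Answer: 14301/3811 ≈ 3.7526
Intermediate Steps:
u(Z, O) = 4 + O
Q(M, j) = (4 + j)**2
f = 9 (f = (4 - 7)**2 = (-3)**2 = 9)
H(h, V) = -1 (H(h, V) = 1/(-1) = 1*(-1) = -1)
k(m, W) = -5*W
G = -4754/3811 (G = -4754*1/3811 = -4754/3811 ≈ -1.2474)
k(f, H(8, -4)) + G = -5*(-1) - 4754/3811 = 5 - 4754/3811 = 14301/3811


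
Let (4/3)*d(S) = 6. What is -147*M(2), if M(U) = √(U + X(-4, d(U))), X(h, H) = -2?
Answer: 0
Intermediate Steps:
d(S) = 9/2 (d(S) = (¾)*6 = 9/2)
M(U) = √(-2 + U) (M(U) = √(U - 2) = √(-2 + U))
-147*M(2) = -147*√(-2 + 2) = -147*√0 = -147*0 = 0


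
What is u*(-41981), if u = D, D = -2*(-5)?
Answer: -419810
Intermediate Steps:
D = 10
u = 10
u*(-41981) = 10*(-41981) = -419810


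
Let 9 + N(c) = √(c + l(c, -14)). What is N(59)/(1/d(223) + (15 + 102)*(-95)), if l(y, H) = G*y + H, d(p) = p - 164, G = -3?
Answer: 531/655784 - 59*I*√33/327892 ≈ 0.00080972 - 0.0010337*I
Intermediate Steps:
d(p) = -164 + p
l(y, H) = H - 3*y (l(y, H) = -3*y + H = H - 3*y)
N(c) = -9 + √(-14 - 2*c) (N(c) = -9 + √(c + (-14 - 3*c)) = -9 + √(-14 - 2*c))
N(59)/(1/d(223) + (15 + 102)*(-95)) = (-9 + √(-14 - 2*59))/(1/(-164 + 223) + (15 + 102)*(-95)) = (-9 + √(-14 - 118))/(1/59 + 117*(-95)) = (-9 + √(-132))/(1/59 - 11115) = (-9 + 2*I*√33)/(-655784/59) = (-9 + 2*I*√33)*(-59/655784) = 531/655784 - 59*I*√33/327892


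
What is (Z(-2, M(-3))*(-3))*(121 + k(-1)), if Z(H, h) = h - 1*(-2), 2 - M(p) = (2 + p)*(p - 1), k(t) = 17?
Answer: 0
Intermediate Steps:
M(p) = 2 - (-1 + p)*(2 + p) (M(p) = 2 - (2 + p)*(p - 1) = 2 - (2 + p)*(-1 + p) = 2 - (-1 + p)*(2 + p))
Z(H, h) = 2 + h (Z(H, h) = h + 2 = 2 + h)
(Z(-2, M(-3))*(-3))*(121 + k(-1)) = ((2 + (4 - 1*(-3) - 1*(-3)**2))*(-3))*(121 + 17) = ((2 + (4 + 3 - 1*9))*(-3))*138 = ((2 + (4 + 3 - 9))*(-3))*138 = ((2 - 2)*(-3))*138 = (0*(-3))*138 = 0*138 = 0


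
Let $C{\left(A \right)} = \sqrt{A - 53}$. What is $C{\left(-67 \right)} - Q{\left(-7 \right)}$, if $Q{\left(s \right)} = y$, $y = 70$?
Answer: $-70 + 2 i \sqrt{30} \approx -70.0 + 10.954 i$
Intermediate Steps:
$Q{\left(s \right)} = 70$
$C{\left(A \right)} = \sqrt{-53 + A}$
$C{\left(-67 \right)} - Q{\left(-7 \right)} = \sqrt{-53 - 67} - 70 = \sqrt{-120} - 70 = 2 i \sqrt{30} - 70 = -70 + 2 i \sqrt{30}$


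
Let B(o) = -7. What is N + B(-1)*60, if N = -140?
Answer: -560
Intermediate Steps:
N + B(-1)*60 = -140 - 7*60 = -140 - 420 = -560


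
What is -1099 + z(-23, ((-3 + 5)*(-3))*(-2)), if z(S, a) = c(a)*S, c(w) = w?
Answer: -1375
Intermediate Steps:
z(S, a) = S*a (z(S, a) = a*S = S*a)
-1099 + z(-23, ((-3 + 5)*(-3))*(-2)) = -1099 - 23*(-3 + 5)*(-3)*(-2) = -1099 - 23*2*(-3)*(-2) = -1099 - (-138)*(-2) = -1099 - 23*12 = -1099 - 276 = -1375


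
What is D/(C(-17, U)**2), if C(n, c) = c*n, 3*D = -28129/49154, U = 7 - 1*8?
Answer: -28129/42616518 ≈ -0.00066005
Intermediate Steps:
U = -1 (U = 7 - 8 = -1)
D = -28129/147462 (D = (-28129/49154)/3 = (-28129*1/49154)/3 = (1/3)*(-28129/49154) = -28129/147462 ≈ -0.19075)
D/(C(-17, U)**2) = -28129/(147462*((-1*(-17))**2)) = -28129/(147462*(17**2)) = -28129/147462/289 = -28129/147462*1/289 = -28129/42616518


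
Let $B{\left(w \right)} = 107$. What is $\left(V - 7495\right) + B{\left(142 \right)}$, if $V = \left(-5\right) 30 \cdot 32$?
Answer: $-12188$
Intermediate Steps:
$V = -4800$ ($V = \left(-150\right) 32 = -4800$)
$\left(V - 7495\right) + B{\left(142 \right)} = \left(-4800 - 7495\right) + 107 = -12295 + 107 = -12188$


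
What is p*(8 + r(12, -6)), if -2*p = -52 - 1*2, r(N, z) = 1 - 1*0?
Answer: 243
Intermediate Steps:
r(N, z) = 1 (r(N, z) = 1 + 0 = 1)
p = 27 (p = -(-52 - 1*2)/2 = -(-52 - 2)/2 = -½*(-54) = 27)
p*(8 + r(12, -6)) = 27*(8 + 1) = 27*9 = 243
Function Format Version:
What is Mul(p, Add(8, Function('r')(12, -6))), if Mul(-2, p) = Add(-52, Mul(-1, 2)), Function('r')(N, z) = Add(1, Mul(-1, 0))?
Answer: 243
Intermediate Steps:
Function('r')(N, z) = 1 (Function('r')(N, z) = Add(1, 0) = 1)
p = 27 (p = Mul(Rational(-1, 2), Add(-52, Mul(-1, 2))) = Mul(Rational(-1, 2), Add(-52, -2)) = Mul(Rational(-1, 2), -54) = 27)
Mul(p, Add(8, Function('r')(12, -6))) = Mul(27, Add(8, 1)) = Mul(27, 9) = 243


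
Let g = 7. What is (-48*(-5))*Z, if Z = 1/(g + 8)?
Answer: 16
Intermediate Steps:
Z = 1/15 (Z = 1/(7 + 8) = 1/15 ≈ 0.066667)
(-48*(-5))*Z = -48*(-5)*(1/15) = 240*(1/15) = 16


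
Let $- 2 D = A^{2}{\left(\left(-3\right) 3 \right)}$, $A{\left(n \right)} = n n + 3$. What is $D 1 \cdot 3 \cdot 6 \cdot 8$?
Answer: $-508032$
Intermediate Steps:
$A{\left(n \right)} = 3 + n^{2}$ ($A{\left(n \right)} = n^{2} + 3 = 3 + n^{2}$)
$D = -3528$ ($D = - \frac{\left(3 + \left(\left(-3\right) 3\right)^{2}\right)^{2}}{2} = - \frac{\left(3 + \left(-9\right)^{2}\right)^{2}}{2} = - \frac{\left(3 + 81\right)^{2}}{2} = - \frac{84^{2}}{2} = \left(- \frac{1}{2}\right) 7056 = -3528$)
$D 1 \cdot 3 \cdot 6 \cdot 8 = \left(-3528\right) 1 \cdot 3 \cdot 6 \cdot 8 = \left(-3528\right) 3 \cdot 6 \cdot 8 = \left(-10584\right) 6 \cdot 8 = \left(-63504\right) 8 = -508032$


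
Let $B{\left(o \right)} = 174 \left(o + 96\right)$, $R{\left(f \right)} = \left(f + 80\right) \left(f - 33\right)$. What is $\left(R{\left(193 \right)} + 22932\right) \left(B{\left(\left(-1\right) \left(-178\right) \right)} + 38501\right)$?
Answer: $5740422324$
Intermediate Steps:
$R{\left(f \right)} = \left(-33 + f\right) \left(80 + f\right)$ ($R{\left(f \right)} = \left(80 + f\right) \left(-33 + f\right) = \left(-33 + f\right) \left(80 + f\right)$)
$B{\left(o \right)} = 16704 + 174 o$ ($B{\left(o \right)} = 174 \left(96 + o\right) = 16704 + 174 o$)
$\left(R{\left(193 \right)} + 22932\right) \left(B{\left(\left(-1\right) \left(-178\right) \right)} + 38501\right) = \left(\left(-2640 + 193^{2} + 47 \cdot 193\right) + 22932\right) \left(\left(16704 + 174 \left(\left(-1\right) \left(-178\right)\right)\right) + 38501\right) = \left(\left(-2640 + 37249 + 9071\right) + 22932\right) \left(\left(16704 + 174 \cdot 178\right) + 38501\right) = \left(43680 + 22932\right) \left(\left(16704 + 30972\right) + 38501\right) = 66612 \left(47676 + 38501\right) = 66612 \cdot 86177 = 5740422324$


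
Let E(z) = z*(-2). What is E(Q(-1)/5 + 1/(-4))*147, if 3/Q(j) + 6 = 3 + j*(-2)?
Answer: 2499/10 ≈ 249.90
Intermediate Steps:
Q(j) = 3/(-3 - 2*j) (Q(j) = 3/(-6 + (3 + j*(-2))) = 3/(-6 + (3 - 2*j)) = 3/(-3 - 2*j))
E(z) = -2*z
E(Q(-1)/5 + 1/(-4))*147 = -2*(-3/(3 + 2*(-1))/5 + 1/(-4))*147 = -2*(-3/(3 - 2)*(⅕) + 1*(-¼))*147 = -2*(-3/1*(⅕) - ¼)*147 = -2*(-3*1*(⅕) - ¼)*147 = -2*(-3*⅕ - ¼)*147 = -2*(-⅗ - ¼)*147 = -2*(-17/20)*147 = (17/10)*147 = 2499/10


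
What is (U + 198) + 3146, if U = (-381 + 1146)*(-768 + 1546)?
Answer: 598514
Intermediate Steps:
U = 595170 (U = 765*778 = 595170)
(U + 198) + 3146 = (595170 + 198) + 3146 = 595368 + 3146 = 598514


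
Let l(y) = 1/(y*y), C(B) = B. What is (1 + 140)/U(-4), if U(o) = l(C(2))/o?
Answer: -2256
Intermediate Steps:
l(y) = y⁻² (l(y) = 1/(y²) = y⁻²)
U(o) = 1/(4*o) (U(o) = 1/(2²*o) = 1/(4*o))
(1 + 140)/U(-4) = (1 + 140)/(((¼)/(-4))) = 141/(((¼)*(-¼))) = 141/(-1/16) = 141*(-16) = -2256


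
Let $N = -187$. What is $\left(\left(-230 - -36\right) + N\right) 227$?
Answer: $-86487$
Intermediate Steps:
$\left(\left(-230 - -36\right) + N\right) 227 = \left(\left(-230 - -36\right) - 187\right) 227 = \left(\left(-230 + 36\right) - 187\right) 227 = \left(-194 - 187\right) 227 = \left(-381\right) 227 = -86487$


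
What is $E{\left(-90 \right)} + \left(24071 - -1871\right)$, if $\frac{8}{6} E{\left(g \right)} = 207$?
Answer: $\frac{104389}{4} \approx 26097.0$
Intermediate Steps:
$E{\left(g \right)} = \frac{621}{4}$ ($E{\left(g \right)} = \frac{3}{4} \cdot 207 = \frac{621}{4}$)
$E{\left(-90 \right)} + \left(24071 - -1871\right) = \frac{621}{4} + \left(24071 - -1871\right) = \frac{621}{4} + \left(24071 + 1871\right) = \frac{621}{4} + 25942 = \frac{104389}{4}$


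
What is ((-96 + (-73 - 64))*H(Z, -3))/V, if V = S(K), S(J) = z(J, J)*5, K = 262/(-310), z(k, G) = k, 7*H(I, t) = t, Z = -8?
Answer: -21669/917 ≈ -23.630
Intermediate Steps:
H(I, t) = t/7
K = -131/155 (K = 262*(-1/310) = -131/155 ≈ -0.84516)
S(J) = 5*J (S(J) = J*5 = 5*J)
V = -131/31 (V = 5*(-131/155) = -131/31 ≈ -4.2258)
((-96 + (-73 - 64))*H(Z, -3))/V = ((-96 + (-73 - 64))*((1/7)*(-3)))/(-131/31) = ((-96 - 137)*(-3/7))*(-31/131) = -233*(-3/7)*(-31/131) = (699/7)*(-31/131) = -21669/917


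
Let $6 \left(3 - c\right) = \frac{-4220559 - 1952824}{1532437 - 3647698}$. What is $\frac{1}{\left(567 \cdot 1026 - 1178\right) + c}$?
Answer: $\frac{12691566}{7368298224539} \approx 1.7225 \cdot 10^{-6}$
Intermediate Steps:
$c = \frac{31901315}{12691566}$ ($c = 3 - \frac{\left(-4220559 - 1952824\right) \frac{1}{1532437 - 3647698}}{6} = 3 - \frac{\left(-6173383\right) \frac{1}{-2115261}}{6} = 3 - \frac{\left(-6173383\right) \left(- \frac{1}{2115261}\right)}{6} = 3 - \frac{6173383}{12691566} = \frac{31901315}{12691566} \approx 2.5136$)
$\frac{1}{\left(567 \cdot 1026 - 1178\right) + c} = \frac{1}{\left(567 \cdot 1026 - 1178\right) + \frac{31901315}{12691566}} = \frac{1}{\left(581742 - 1178\right) + \frac{31901315}{12691566}} = \frac{1}{580564 + \frac{31901315}{12691566}} = \frac{1}{\frac{7368298224539}{12691566}} = \frac{12691566}{7368298224539}$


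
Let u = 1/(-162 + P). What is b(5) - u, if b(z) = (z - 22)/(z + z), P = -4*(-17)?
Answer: -397/235 ≈ -1.6894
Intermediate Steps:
P = 68
u = -1/94 (u = 1/(-162 + 68) = 1/(-94) = -1/94 ≈ -0.010638)
b(z) = (-22 + z)/(2*z) (b(z) = (-22 + z)/((2*z)) = (-22 + z)*(1/(2*z)) = (-22 + z)/(2*z))
b(5) - u = (½)*(-22 + 5)/5 - 1*(-1/94) = (½)*(⅕)*(-17) + 1/94 = -17/10 + 1/94 = -397/235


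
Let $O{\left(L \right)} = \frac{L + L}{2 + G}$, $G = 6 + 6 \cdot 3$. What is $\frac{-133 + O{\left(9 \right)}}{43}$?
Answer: $- \frac{40}{13} \approx -3.0769$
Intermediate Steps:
$G = 24$ ($G = 6 + 18 = 24$)
$O{\left(L \right)} = \frac{L}{13}$ ($O{\left(L \right)} = \frac{L + L}{2 + 24} = \frac{2 L}{26} = 2 L \frac{1}{26} = \frac{L}{13}$)
$\frac{-133 + O{\left(9 \right)}}{43} = \frac{-133 + \frac{1}{13} \cdot 9}{43} = \left(-133 + \frac{9}{13}\right) \frac{1}{43} = \left(- \frac{1720}{13}\right) \frac{1}{43} = - \frac{40}{13}$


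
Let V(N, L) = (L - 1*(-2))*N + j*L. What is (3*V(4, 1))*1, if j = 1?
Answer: 39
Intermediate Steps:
V(N, L) = L + N*(2 + L) (V(N, L) = (L - 1*(-2))*N + 1*L = (L + 2)*N + L = (2 + L)*N + L = N*(2 + L) + L = L + N*(2 + L))
(3*V(4, 1))*1 = (3*(1 + 2*4 + 1*4))*1 = (3*(1 + 8 + 4))*1 = (3*13)*1 = 39*1 = 39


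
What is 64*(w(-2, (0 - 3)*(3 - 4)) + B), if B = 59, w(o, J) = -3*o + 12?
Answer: 4928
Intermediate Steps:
w(o, J) = 12 - 3*o
64*(w(-2, (0 - 3)*(3 - 4)) + B) = 64*((12 - 3*(-2)) + 59) = 64*((12 + 6) + 59) = 64*(18 + 59) = 64*77 = 4928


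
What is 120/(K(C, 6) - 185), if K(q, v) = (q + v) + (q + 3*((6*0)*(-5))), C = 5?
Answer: -120/169 ≈ -0.71006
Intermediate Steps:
K(q, v) = v + 2*q (K(q, v) = (q + v) + (q + 3*(0*(-5))) = (q + v) + (q + 3*0) = (q + v) + (q + 0) = (q + v) + q = v + 2*q)
120/(K(C, 6) - 185) = 120/((6 + 2*5) - 185) = 120/((6 + 10) - 185) = 120/(16 - 185) = 120/(-169) = 120*(-1/169) = -120/169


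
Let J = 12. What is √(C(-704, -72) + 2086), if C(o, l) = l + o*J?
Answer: I*√6434 ≈ 80.212*I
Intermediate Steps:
C(o, l) = l + 12*o (C(o, l) = l + o*12 = l + 12*o)
√(C(-704, -72) + 2086) = √((-72 + 12*(-704)) + 2086) = √((-72 - 8448) + 2086) = √(-8520 + 2086) = √(-6434) = I*√6434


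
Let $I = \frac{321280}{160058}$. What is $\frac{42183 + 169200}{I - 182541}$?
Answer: $- \frac{16916770107}{14608413049} \approx -1.158$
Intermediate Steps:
$I = \frac{160640}{80029}$ ($I = 321280 \cdot \frac{1}{160058} = \frac{160640}{80029} \approx 2.0073$)
$\frac{42183 + 169200}{I - 182541} = \frac{42183 + 169200}{\frac{160640}{80029} - 182541} = \frac{211383}{- \frac{14608413049}{80029}} = 211383 \left(- \frac{80029}{14608413049}\right) = - \frac{16916770107}{14608413049}$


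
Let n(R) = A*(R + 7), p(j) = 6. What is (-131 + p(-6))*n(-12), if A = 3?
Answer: 1875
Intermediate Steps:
n(R) = 21 + 3*R (n(R) = 3*(R + 7) = 3*(7 + R) = 21 + 3*R)
(-131 + p(-6))*n(-12) = (-131 + 6)*(21 + 3*(-12)) = -125*(21 - 36) = -125*(-15) = 1875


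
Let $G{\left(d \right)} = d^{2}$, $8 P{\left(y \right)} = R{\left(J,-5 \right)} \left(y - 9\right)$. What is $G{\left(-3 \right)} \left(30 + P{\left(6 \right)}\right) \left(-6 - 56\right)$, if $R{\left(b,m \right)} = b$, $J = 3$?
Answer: $- \frac{64449}{4} \approx -16112.0$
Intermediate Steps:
$P{\left(y \right)} = - \frac{27}{8} + \frac{3 y}{8}$ ($P{\left(y \right)} = \frac{3 \left(y - 9\right)}{8} = \frac{3 \left(-9 + y\right)}{8} = \frac{-27 + 3 y}{8} = - \frac{27}{8} + \frac{3 y}{8}$)
$G{\left(-3 \right)} \left(30 + P{\left(6 \right)}\right) \left(-6 - 56\right) = \left(-3\right)^{2} \left(30 + \left(- \frac{27}{8} + \frac{3}{8} \cdot 6\right)\right) \left(-6 - 56\right) = 9 \left(30 + \left(- \frac{27}{8} + \frac{9}{4}\right)\right) \left(-6 - 56\right) = 9 \left(30 - \frac{9}{8}\right) \left(-62\right) = 9 \cdot \frac{231}{8} \left(-62\right) = 9 \left(- \frac{7161}{4}\right) = - \frac{64449}{4}$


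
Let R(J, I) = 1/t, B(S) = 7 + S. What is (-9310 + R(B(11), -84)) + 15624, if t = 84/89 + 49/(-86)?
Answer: 18084636/2863 ≈ 6316.7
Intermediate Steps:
t = 2863/7654 (t = 84*(1/89) + 49*(-1/86) = 84/89 - 49/86 = 2863/7654 ≈ 0.37405)
R(J, I) = 7654/2863 (R(J, I) = 1/(2863/7654) = 7654/2863)
(-9310 + R(B(11), -84)) + 15624 = (-9310 + 7654/2863) + 15624 = -26646876/2863 + 15624 = 18084636/2863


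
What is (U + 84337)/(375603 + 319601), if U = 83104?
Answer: 167441/695204 ≈ 0.24085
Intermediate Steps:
(U + 84337)/(375603 + 319601) = (83104 + 84337)/(375603 + 319601) = 167441/695204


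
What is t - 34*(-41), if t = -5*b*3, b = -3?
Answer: 1439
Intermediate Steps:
t = 45 (t = -5*(-3)*3 = 15*3 = 45)
t - 34*(-41) = 45 - 34*(-41) = 45 + 1394 = 1439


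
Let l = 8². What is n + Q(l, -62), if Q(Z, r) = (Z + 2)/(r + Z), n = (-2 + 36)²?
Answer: 1189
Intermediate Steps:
l = 64
n = 1156 (n = 34² = 1156)
Q(Z, r) = (2 + Z)/(Z + r)
n + Q(l, -62) = 1156 + (2 + 64)/(64 - 62) = 1156 + 66/2 = 1156 + (½)*66 = 1156 + 33 = 1189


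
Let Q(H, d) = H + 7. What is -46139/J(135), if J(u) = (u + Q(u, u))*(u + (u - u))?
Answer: -46139/37395 ≈ -1.2338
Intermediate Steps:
Q(H, d) = 7 + H
J(u) = u*(7 + 2*u) (J(u) = (u + (7 + u))*(u + (u - u)) = (7 + 2*u)*(u + 0) = (7 + 2*u)*u = u*(7 + 2*u))
-46139/J(135) = -46139*1/(135*(7 + 2*135)) = -46139*1/(135*(7 + 270)) = -46139/(135*277) = -46139/37395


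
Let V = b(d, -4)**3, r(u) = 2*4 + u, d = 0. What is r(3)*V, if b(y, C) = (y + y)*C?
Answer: 0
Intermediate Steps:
b(y, C) = 2*C*y (b(y, C) = (2*y)*C = 2*C*y)
r(u) = 8 + u
V = 0 (V = (2*(-4)*0)**3 = 0**3 = 0)
r(3)*V = (8 + 3)*0 = 11*0 = 0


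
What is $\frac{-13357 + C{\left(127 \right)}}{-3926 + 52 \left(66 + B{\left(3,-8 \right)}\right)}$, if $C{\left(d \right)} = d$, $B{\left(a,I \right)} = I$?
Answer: $\frac{189}{13} \approx 14.538$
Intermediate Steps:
$\frac{-13357 + C{\left(127 \right)}}{-3926 + 52 \left(66 + B{\left(3,-8 \right)}\right)} = \frac{-13357 + 127}{-3926 + 52 \left(66 - 8\right)} = - \frac{13230}{-3926 + 52 \cdot 58} = - \frac{13230}{-3926 + 3016} = - \frac{13230}{-910} = \left(-13230\right) \left(- \frac{1}{910}\right) = \frac{189}{13}$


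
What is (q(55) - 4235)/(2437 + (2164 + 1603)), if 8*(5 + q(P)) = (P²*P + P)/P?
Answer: -5149/8272 ≈ -0.62246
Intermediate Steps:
q(P) = -5 + (P + P³)/(8*P) (q(P) = -5 + ((P²*P + P)/P)/8 = -5 + ((P³ + P)/P)/8 = -5 + ((P + P³)/P)/8 = -5 + (P + P³)/(8*P))
(q(55) - 4235)/(2437 + (2164 + 1603)) = ((-39/8 + (⅛)*55²) - 4235)/(2437 + (2164 + 1603)) = ((-39/8 + (⅛)*3025) - 4235)/(2437 + 3767) = ((-39/8 + 3025/8) - 4235)/6204 = (1493/4 - 4235)*(1/6204) = -15447/4*1/6204 = -5149/8272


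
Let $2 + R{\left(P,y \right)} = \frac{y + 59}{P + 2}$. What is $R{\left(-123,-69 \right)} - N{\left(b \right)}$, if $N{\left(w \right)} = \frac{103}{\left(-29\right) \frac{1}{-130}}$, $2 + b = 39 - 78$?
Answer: $- \frac{1626918}{3509} \approx -463.64$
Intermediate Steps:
$b = -41$ ($b = -2 + \left(39 - 78\right) = -2 - 39 = -41$)
$N{\left(w \right)} = \frac{13390}{29}$ ($N{\left(w \right)} = \frac{103}{\left(-29\right) \left(- \frac{1}{130}\right)} = \frac{103}{\frac{29}{130}} = 103 \cdot \frac{130}{29} = \frac{13390}{29}$)
$R{\left(P,y \right)} = -2 + \frac{59 + y}{2 + P}$ ($R{\left(P,y \right)} = -2 + \frac{y + 59}{P + 2} = -2 + \frac{59 + y}{2 + P}$)
$R{\left(-123,-69 \right)} - N{\left(b \right)} = \frac{55 - 69 - -246}{2 - 123} - \frac{13390}{29} = \frac{55 - 69 + 246}{-121} - \frac{13390}{29} = \left(- \frac{1}{121}\right) 232 - \frac{13390}{29} = - \frac{232}{121} - \frac{13390}{29} = - \frac{1626918}{3509}$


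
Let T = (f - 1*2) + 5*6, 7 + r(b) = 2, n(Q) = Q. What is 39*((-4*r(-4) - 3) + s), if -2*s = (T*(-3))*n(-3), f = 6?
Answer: -5304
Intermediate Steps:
r(b) = -5 (r(b) = -7 + 2 = -5)
T = 34 (T = (6 - 1*2) + 5*6 = (6 - 2) + 30 = 4 + 30 = 34)
s = -153 (s = -34*(-3)*(-3)/2 = -(-51)*(-3) = -1/2*306 = -153)
39*((-4*r(-4) - 3) + s) = 39*((-4*(-5) - 3) - 153) = 39*((20 - 3) - 153) = 39*(17 - 153) = 39*(-136) = -5304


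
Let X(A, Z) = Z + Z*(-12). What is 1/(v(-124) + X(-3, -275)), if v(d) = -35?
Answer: 1/2990 ≈ 0.00033445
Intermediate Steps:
X(A, Z) = -11*Z (X(A, Z) = Z - 12*Z = -11*Z)
1/(v(-124) + X(-3, -275)) = 1/(-35 - 11*(-275)) = 1/(-35 + 3025) = 1/2990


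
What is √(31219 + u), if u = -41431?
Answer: 2*I*√2553 ≈ 101.05*I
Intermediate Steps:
√(31219 + u) = √(31219 - 41431) = √(-10212) = 2*I*√2553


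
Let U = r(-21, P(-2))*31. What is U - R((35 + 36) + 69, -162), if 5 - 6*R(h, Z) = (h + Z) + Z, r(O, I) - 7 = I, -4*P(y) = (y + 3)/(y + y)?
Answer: 2999/16 ≈ 187.44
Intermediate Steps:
P(y) = -(3 + y)/(8*y) (P(y) = -(y + 3)/(4*(y + y)) = -(3 + y)/(4*(2*y)) = -(3 + y)*1/(2*y)/4 = -(3 + y)/(8*y))
r(O, I) = 7 + I
R(h, Z) = ⅚ - Z/3 - h/6 (R(h, Z) = ⅚ - ((h + Z) + Z)/6 = ⅚ - ((Z + h) + Z)/6 = ⅚ - (h + 2*Z)/6 = ⅚ + (-Z/3 - h/6) = ⅚ - Z/3 - h/6)
U = 3503/16 (U = (7 + (⅛)*(-3 - 1*(-2))/(-2))*31 = (7 + (⅛)*(-½)*(-3 + 2))*31 = (7 + (⅛)*(-½)*(-1))*31 = (7 + 1/16)*31 = (113/16)*31 = 3503/16 ≈ 218.94)
U - R((35 + 36) + 69, -162) = 3503/16 - (⅚ - ⅓*(-162) - ((35 + 36) + 69)/6) = 3503/16 - (⅚ + 54 - (71 + 69)/6) = 3503/16 - (⅚ + 54 - ⅙*140) = 3503/16 - (⅚ + 54 - 70/3) = 3503/16 - 1*63/2 = 3503/16 - 63/2 = 2999/16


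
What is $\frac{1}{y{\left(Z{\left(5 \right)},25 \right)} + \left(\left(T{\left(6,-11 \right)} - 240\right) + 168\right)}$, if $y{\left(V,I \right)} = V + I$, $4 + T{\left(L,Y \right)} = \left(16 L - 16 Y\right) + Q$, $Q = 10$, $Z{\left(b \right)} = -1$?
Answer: $\frac{1}{230} \approx 0.0043478$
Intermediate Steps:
$T{\left(L,Y \right)} = 6 - 16 Y + 16 L$ ($T{\left(L,Y \right)} = -4 + \left(\left(16 L - 16 Y\right) + 10\right) = -4 + \left(\left(- 16 Y + 16 L\right) + 10\right) = -4 + \left(10 - 16 Y + 16 L\right) = 6 - 16 Y + 16 L$)
$y{\left(V,I \right)} = I + V$
$\frac{1}{y{\left(Z{\left(5 \right)},25 \right)} + \left(\left(T{\left(6,-11 \right)} - 240\right) + 168\right)} = \frac{1}{\left(25 - 1\right) + \left(\left(\left(6 - -176 + 16 \cdot 6\right) - 240\right) + 168\right)} = \frac{1}{24 + \left(\left(\left(6 + 176 + 96\right) - 240\right) + 168\right)} = \frac{1}{24 + \left(\left(278 - 240\right) + 168\right)} = \frac{1}{24 + \left(38 + 168\right)} = \frac{1}{24 + 206} = \frac{1}{230}$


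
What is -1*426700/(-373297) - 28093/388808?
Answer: 155417340979/145140859976 ≈ 1.0708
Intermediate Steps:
-1*426700/(-373297) - 28093/388808 = -426700*(-1/373297) - 28093*1/388808 = 426700/373297 - 28093/388808 = 155417340979/145140859976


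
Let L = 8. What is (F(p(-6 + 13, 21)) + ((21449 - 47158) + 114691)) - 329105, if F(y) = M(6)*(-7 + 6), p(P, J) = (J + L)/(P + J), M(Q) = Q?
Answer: -240129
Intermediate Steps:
p(P, J) = (8 + J)/(J + P) (p(P, J) = (J + 8)/(P + J) = (8 + J)/(J + P))
F(y) = -6 (F(y) = 6*(-7 + 6) = 6*(-1) = -6)
(F(p(-6 + 13, 21)) + ((21449 - 47158) + 114691)) - 329105 = (-6 + ((21449 - 47158) + 114691)) - 329105 = (-6 + (-25709 + 114691)) - 329105 = (-6 + 88982) - 329105 = 88976 - 329105 = -240129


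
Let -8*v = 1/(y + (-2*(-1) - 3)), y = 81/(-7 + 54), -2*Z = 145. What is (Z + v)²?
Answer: 390734289/73984 ≈ 5281.3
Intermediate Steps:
Z = -145/2 (Z = -½*145 = -145/2 ≈ -72.500)
y = 81/47 ≈ 1.7234
v = -47/272 (v = -1/(8*(81/47 + (-2*(-1) - 3))) = -1/(8*(81/47 + (2 - 3))) = -1/(8*(81/47 - 1)) = -1/(8*34/47) = -⅛*47/34 = -47/272 ≈ -0.17279)
(Z + v)² = (-145/2 - 47/272)² = (-19767/272)² = 390734289/73984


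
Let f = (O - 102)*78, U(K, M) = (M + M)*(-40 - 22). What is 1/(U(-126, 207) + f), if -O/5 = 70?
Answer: -1/60924 ≈ -1.6414e-5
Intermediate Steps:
O = -350 (O = -5*70 = -350)
U(K, M) = -124*M (U(K, M) = (2*M)*(-62) = -124*M)
f = -35256 (f = (-350 - 102)*78 = -452*78 = -35256)
1/(U(-126, 207) + f) = 1/(-124*207 - 35256) = 1/(-25668 - 35256) = 1/(-60924) = -1/60924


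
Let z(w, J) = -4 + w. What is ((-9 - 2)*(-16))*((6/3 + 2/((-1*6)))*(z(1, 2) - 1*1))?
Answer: -3520/3 ≈ -1173.3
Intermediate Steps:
((-9 - 2)*(-16))*((6/3 + 2/((-1*6)))*(z(1, 2) - 1*1)) = ((-9 - 2)*(-16))*((6/3 + 2/((-1*6)))*((-4 + 1) - 1*1)) = (-11*(-16))*((6*(⅓) + 2/(-6))*(-3 - 1)) = 176*((2 + 2*(-⅙))*(-4)) = 176*((2 - ⅓)*(-4)) = 176*((5/3)*(-4)) = 176*(-20/3) = -3520/3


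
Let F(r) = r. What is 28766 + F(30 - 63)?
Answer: 28733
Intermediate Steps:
28766 + F(30 - 63) = 28766 + (30 - 63) = 28766 - 33 = 28733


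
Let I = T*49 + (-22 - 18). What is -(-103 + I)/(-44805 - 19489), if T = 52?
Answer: 2405/64294 ≈ 0.037406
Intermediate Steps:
I = 2508 (I = 52*49 + (-22 - 18) = 2548 - 40 = 2508)
-(-103 + I)/(-44805 - 19489) = -(-103 + 2508)/(-44805 - 19489) = -2405/(-64294) = -2405*(-1)/64294 = -1*(-2405/64294) = 2405/64294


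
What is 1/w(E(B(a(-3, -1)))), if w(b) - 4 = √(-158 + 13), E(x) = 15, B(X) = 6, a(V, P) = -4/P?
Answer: 4/161 - I*√145/161 ≈ 0.024845 - 0.074793*I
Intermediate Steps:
w(b) = 4 + I*√145 (w(b) = 4 + √(-158 + 13) = 4 + √(-145) = 4 + I*√145)
1/w(E(B(a(-3, -1)))) = 1/(4 + I*√145)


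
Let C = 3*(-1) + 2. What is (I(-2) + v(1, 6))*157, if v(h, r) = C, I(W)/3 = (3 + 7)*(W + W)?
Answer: -18997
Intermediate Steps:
I(W) = 60*W (I(W) = 3*((3 + 7)*(W + W)) = 3*(10*(2*W)) = 3*(20*W) = 60*W)
C = -1 (C = -3 + 2 = -1)
v(h, r) = -1
(I(-2) + v(1, 6))*157 = (60*(-2) - 1)*157 = (-120 - 1)*157 = -121*157 = -18997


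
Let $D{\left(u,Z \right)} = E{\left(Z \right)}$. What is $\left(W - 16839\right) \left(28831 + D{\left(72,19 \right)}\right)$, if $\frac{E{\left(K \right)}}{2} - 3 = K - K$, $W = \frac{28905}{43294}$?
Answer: $- \frac{21022137270957}{43294} \approx -4.8557 \cdot 10^{8}$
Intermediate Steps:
$W = \frac{28905}{43294}$ ($W = 28905 \cdot \frac{1}{43294} = \frac{28905}{43294} \approx 0.66764$)
$E{\left(K \right)} = 6$ ($E{\left(K \right)} = 6 + 2 \left(K - K\right) = 6 + 2 \cdot 0 = 6 + 0 = 6$)
$D{\left(u,Z \right)} = 6$
$\left(W - 16839\right) \left(28831 + D{\left(72,19 \right)}\right) = \left(\frac{28905}{43294} - 16839\right) \left(28831 + 6\right) = \left(- \frac{728998761}{43294}\right) 28837 = - \frac{21022137270957}{43294}$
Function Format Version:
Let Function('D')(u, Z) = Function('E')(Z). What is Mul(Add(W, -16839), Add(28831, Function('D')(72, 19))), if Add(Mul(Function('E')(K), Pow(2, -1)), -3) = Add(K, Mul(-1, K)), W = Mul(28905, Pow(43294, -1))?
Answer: Rational(-21022137270957, 43294) ≈ -4.8557e+8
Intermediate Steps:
W = Rational(28905, 43294) (W = Mul(28905, Rational(1, 43294)) = Rational(28905, 43294) ≈ 0.66764)
Function('E')(K) = 6 (Function('E')(K) = Add(6, Mul(2, Add(K, Mul(-1, K)))) = Add(6, Mul(2, 0)) = Add(6, 0) = 6)
Function('D')(u, Z) = 6
Mul(Add(W, -16839), Add(28831, Function('D')(72, 19))) = Mul(Add(Rational(28905, 43294), -16839), Add(28831, 6)) = Mul(Rational(-728998761, 43294), 28837) = Rational(-21022137270957, 43294)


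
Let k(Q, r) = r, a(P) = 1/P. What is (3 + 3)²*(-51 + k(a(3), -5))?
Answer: -2016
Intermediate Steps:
(3 + 3)²*(-51 + k(a(3), -5)) = (3 + 3)²*(-51 - 5) = 6²*(-56) = 36*(-56) = -2016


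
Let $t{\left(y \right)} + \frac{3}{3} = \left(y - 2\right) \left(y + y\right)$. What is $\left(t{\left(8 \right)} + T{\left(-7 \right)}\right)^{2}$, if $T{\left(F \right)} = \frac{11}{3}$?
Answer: $\frac{87616}{9} \approx 9735.1$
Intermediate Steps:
$T{\left(F \right)} = \frac{11}{3}$ ($T{\left(F \right)} = 11 \cdot \frac{1}{3} = \frac{11}{3}$)
$t{\left(y \right)} = -1 + 2 y \left(-2 + y\right)$ ($t{\left(y \right)} = -1 + \left(y - 2\right) \left(y + y\right) = -1 + \left(-2 + y\right) 2 y = -1 + 2 y \left(-2 + y\right)$)
$\left(t{\left(8 \right)} + T{\left(-7 \right)}\right)^{2} = \left(\left(-1 - 32 + 2 \cdot 8^{2}\right) + \frac{11}{3}\right)^{2} = \left(\left(-1 - 32 + 2 \cdot 64\right) + \frac{11}{3}\right)^{2} = \left(\left(-1 - 32 + 128\right) + \frac{11}{3}\right)^{2} = \left(95 + \frac{11}{3}\right)^{2} = \left(\frac{296}{3}\right)^{2} = \frac{87616}{9}$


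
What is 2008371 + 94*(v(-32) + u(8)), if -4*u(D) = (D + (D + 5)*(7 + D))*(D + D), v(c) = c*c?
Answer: 2028299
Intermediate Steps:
v(c) = c²
u(D) = -D*(D + (5 + D)*(7 + D))/2 (u(D) = -(D + (D + 5)*(7 + D))*(D + D)/4 = -(D + (5 + D)*(7 + D))*2*D/4 = -D*(D + (5 + D)*(7 + D))/2)
2008371 + 94*(v(-32) + u(8)) = 2008371 + 94*((-32)² - ½*8*(35 + 8² + 13*8)) = 2008371 + 94*(1024 - ½*8*(35 + 64 + 104)) = 2008371 + 94*(1024 - ½*8*203) = 2008371 + 94*(1024 - 812) = 2008371 + 94*212 = 2008371 + 19928 = 2028299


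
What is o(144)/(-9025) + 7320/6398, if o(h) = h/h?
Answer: 33028301/28870975 ≈ 1.1440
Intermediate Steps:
o(h) = 1
o(144)/(-9025) + 7320/6398 = 1/(-9025) + 7320/6398 = 1*(-1/9025) + 7320*(1/6398) = -1/9025 + 3660/3199 = 33028301/28870975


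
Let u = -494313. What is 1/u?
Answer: -1/494313 ≈ -2.0230e-6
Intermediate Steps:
1/u = 1/(-494313) = -1/494313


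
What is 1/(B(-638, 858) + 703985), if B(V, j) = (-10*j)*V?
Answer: 1/6178025 ≈ 1.6186e-7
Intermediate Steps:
B(V, j) = -10*V*j
1/(B(-638, 858) + 703985) = 1/(-10*(-638)*858 + 703985) = 1/(5474040 + 703985) = 1/6178025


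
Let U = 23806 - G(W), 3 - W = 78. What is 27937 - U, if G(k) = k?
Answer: 4056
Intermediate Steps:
W = -75 (W = 3 - 1*78 = 3 - 78 = -75)
U = 23881 (U = 23806 - 1*(-75) = 23806 + 75 = 23881)
27937 - U = 27937 - 1*23881 = 27937 - 23881 = 4056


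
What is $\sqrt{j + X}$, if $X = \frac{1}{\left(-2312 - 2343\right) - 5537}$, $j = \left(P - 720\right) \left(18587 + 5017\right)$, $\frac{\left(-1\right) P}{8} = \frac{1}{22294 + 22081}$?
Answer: $\frac{i \sqrt{7094433026949169837}}{646100} \approx 4122.5 i$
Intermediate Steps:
$P = - \frac{8}{44375}$ ($P = - \frac{8}{22294 + 22081} = - \frac{8}{44375} \approx -0.00018028$)
$j = - \frac{754147988832}{44375}$ ($j = \left(- \frac{8}{44375} - 720\right) \left(18587 + 5017\right) = \left(- \frac{31950008}{44375}\right) 23604 = - \frac{754147988832}{44375} \approx -1.6995 \cdot 10^{7}$)
$X = - \frac{1}{10192}$ ($X = \frac{1}{-4655 - 5537} = \frac{1}{-10192} = - \frac{1}{10192} \approx -9.8116 \cdot 10^{-5}$)
$\sqrt{j + X} = \sqrt{- \frac{754147988832}{44375} - \frac{1}{10192}} = \sqrt{- \frac{7686276302220119}{452270000}} = \frac{i \sqrt{7094433026949169837}}{646100}$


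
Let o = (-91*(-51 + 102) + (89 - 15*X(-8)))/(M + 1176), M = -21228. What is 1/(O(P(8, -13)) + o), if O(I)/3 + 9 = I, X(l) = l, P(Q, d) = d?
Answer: -5013/329750 ≈ -0.015202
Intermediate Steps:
O(I) = -27 + 3*I
o = 1108/5013 (o = (-91*(-51 + 102) + (89 - 15*(-8)))/(-21228 + 1176) = (-91*51 + (89 + 120))/(-20052) = (-4641 + 209)*(-1/20052) = -4432*(-1/20052) = 1108/5013 ≈ 0.22103)
1/(O(P(8, -13)) + o) = 1/((-27 + 3*(-13)) + 1108/5013) = 1/((-27 - 39) + 1108/5013) = 1/(-66 + 1108/5013) = 1/(-329750/5013) = -5013/329750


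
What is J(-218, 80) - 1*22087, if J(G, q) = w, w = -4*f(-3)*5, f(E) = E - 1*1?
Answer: -22007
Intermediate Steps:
f(E) = -1 + E (f(E) = E - 1 = -1 + E)
w = 80 (w = -4*(-1 - 3)*5 = -4*(-4)*5 = 16*5 = 80)
J(G, q) = 80
J(-218, 80) - 1*22087 = 80 - 1*22087 = 80 - 22087 = -22007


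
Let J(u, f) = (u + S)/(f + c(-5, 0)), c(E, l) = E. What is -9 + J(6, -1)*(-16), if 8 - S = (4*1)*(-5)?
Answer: 245/3 ≈ 81.667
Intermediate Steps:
S = 28 (S = 8 - 4*1*(-5) = 8 - 4*(-5) = 8 - 1*(-20) = 8 + 20 = 28)
J(u, f) = (28 + u)/(-5 + f) (J(u, f) = (u + 28)/(f - 5) = (28 + u)/(-5 + f))
-9 + J(6, -1)*(-16) = -9 + ((28 + 6)/(-5 - 1))*(-16) = -9 + (34/(-6))*(-16) = -9 - ⅙*34*(-16) = -9 - 17/3*(-16) = -9 + 272/3 = 245/3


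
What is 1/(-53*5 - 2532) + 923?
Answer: 2581630/2797 ≈ 923.00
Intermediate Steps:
1/(-53*5 - 2532) + 923 = 1/(-265 - 2532) + 923 = 1/(-2797) + 923 = -1/2797 + 923 = 2581630/2797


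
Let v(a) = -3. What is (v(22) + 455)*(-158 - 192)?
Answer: -158200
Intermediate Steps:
(v(22) + 455)*(-158 - 192) = (-3 + 455)*(-158 - 192) = 452*(-350) = -158200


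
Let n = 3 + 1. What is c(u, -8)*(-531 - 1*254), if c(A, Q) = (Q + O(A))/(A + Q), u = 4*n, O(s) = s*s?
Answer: -24335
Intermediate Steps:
O(s) = s²
n = 4
u = 16 (u = 4*4 = 16)
c(A, Q) = (Q + A²)/(A + Q)
c(u, -8)*(-531 - 1*254) = ((-8 + 16²)/(16 - 8))*(-531 - 1*254) = ((-8 + 256)/8)*(-531 - 254) = ((⅛)*248)*(-785) = 31*(-785) = -24335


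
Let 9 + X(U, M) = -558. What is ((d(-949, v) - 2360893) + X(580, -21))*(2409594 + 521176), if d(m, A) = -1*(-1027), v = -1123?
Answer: -6917886223410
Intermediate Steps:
d(m, A) = 1027
X(U, M) = -567 (X(U, M) = -9 - 558 = -567)
((d(-949, v) - 2360893) + X(580, -21))*(2409594 + 521176) = ((1027 - 2360893) - 567)*(2409594 + 521176) = (-2359866 - 567)*2930770 = -2360433*2930770 = -6917886223410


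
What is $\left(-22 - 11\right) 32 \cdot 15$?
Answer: $-15840$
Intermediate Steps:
$\left(-22 - 11\right) 32 \cdot 15 = \left(-33\right) 32 \cdot 15 = \left(-1056\right) 15 = -15840$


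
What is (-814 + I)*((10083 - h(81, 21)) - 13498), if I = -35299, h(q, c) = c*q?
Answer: 184754108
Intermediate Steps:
(-814 + I)*((10083 - h(81, 21)) - 13498) = (-814 - 35299)*((10083 - 21*81) - 13498) = -36113*((10083 - 1*1701) - 13498) = -36113*((10083 - 1701) - 13498) = -36113*(8382 - 13498) = -36113*(-5116) = 184754108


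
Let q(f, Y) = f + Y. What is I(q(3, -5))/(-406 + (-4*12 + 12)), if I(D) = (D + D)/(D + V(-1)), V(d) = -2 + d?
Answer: -2/1105 ≈ -0.0018100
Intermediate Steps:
q(f, Y) = Y + f
I(D) = 2*D/(-3 + D) (I(D) = (D + D)/(D + (-2 - 1)) = (2*D)/(D - 3) = (2*D)/(-3 + D) = 2*D/(-3 + D))
I(q(3, -5))/(-406 + (-4*12 + 12)) = (2*(-5 + 3)/(-3 + (-5 + 3)))/(-406 + (-4*12 + 12)) = (2*(-2)/(-3 - 2))/(-406 + (-48 + 12)) = (2*(-2)/(-5))/(-406 - 36) = (2*(-2)*(-⅕))/(-442) = (⅘)*(-1/442) = -2/1105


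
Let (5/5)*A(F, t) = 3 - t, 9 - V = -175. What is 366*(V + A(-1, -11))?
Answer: 72468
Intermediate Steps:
V = 184 (V = 9 - 1*(-175) = 9 + 175 = 184)
A(F, t) = 3 - t
366*(V + A(-1, -11)) = 366*(184 + (3 - 1*(-11))) = 366*(184 + (3 + 11)) = 366*(184 + 14) = 366*198 = 72468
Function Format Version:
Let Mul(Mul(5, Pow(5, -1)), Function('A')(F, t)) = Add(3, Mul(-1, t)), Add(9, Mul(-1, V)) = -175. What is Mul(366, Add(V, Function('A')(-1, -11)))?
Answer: 72468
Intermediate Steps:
V = 184 (V = Add(9, Mul(-1, -175)) = Add(9, 175) = 184)
Function('A')(F, t) = Add(3, Mul(-1, t))
Mul(366, Add(V, Function('A')(-1, -11))) = Mul(366, Add(184, Add(3, Mul(-1, -11)))) = Mul(366, Add(184, Add(3, 11))) = Mul(366, Add(184, 14)) = Mul(366, 198) = 72468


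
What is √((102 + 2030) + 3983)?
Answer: √6115 ≈ 78.198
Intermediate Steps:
√((102 + 2030) + 3983) = √(2132 + 3983) = √6115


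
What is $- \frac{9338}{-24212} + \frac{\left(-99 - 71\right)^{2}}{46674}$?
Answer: $\frac{283892153}{282517722} \approx 1.0049$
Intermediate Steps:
$- \frac{9338}{-24212} + \frac{\left(-99 - 71\right)^{2}}{46674} = \left(-9338\right) \left(- \frac{1}{24212}\right) + \left(-170\right)^{2} \cdot \frac{1}{46674} = \frac{4669}{12106} + 28900 \cdot \frac{1}{46674} = \frac{4669}{12106} + \frac{14450}{23337} = \frac{283892153}{282517722}$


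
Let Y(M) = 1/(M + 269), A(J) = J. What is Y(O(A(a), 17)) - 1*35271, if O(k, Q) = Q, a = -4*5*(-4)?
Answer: -10087505/286 ≈ -35271.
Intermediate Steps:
a = 80 (a = -20*(-4) = 80)
Y(M) = 1/(269 + M)
Y(O(A(a), 17)) - 1*35271 = 1/(269 + 17) - 1*35271 = 1/286 - 35271 = -10087505/286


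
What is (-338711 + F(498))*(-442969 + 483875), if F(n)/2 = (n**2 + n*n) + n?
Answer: 26764836706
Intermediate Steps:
F(n) = 2*n + 4*n**2 (F(n) = 2*((n**2 + n*n) + n) = 2*((n**2 + n**2) + n) = 2*(2*n**2 + n) = 2*(n + 2*n**2) = 2*n + 4*n**2)
(-338711 + F(498))*(-442969 + 483875) = (-338711 + 2*498*(1 + 2*498))*(-442969 + 483875) = (-338711 + 2*498*(1 + 996))*40906 = (-338711 + 2*498*997)*40906 = (-338711 + 993012)*40906 = 654301*40906 = 26764836706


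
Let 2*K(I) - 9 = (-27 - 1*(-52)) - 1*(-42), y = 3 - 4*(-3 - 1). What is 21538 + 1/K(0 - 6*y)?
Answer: 818445/38 ≈ 21538.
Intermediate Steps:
y = 19 (y = 3 - 4*(-4) = 3 + 16 = 19)
K(I) = 38 (K(I) = 9/2 + ((-27 - 1*(-52)) - 1*(-42))/2 = 9/2 + ((-27 + 52) + 42)/2 = 9/2 + (25 + 42)/2 = 9/2 + (½)*67 = 9/2 + 67/2 = 38)
21538 + 1/K(0 - 6*y) = 21538 + 1/38 = 818445/38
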